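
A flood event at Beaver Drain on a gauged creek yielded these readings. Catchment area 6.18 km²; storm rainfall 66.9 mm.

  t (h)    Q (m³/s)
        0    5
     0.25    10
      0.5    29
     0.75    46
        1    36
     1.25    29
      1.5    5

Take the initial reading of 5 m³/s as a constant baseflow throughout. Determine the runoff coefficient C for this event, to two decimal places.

C ≈ 0.27

ΣQ_DR = 125.0 m³/s; V = ΣQ_DR·Δt = 1.125 × 10^5 m³.
Runoff depth d = V / A = 18.20 mm.
C = d / P = 18.20 / 66.9 = 0.27.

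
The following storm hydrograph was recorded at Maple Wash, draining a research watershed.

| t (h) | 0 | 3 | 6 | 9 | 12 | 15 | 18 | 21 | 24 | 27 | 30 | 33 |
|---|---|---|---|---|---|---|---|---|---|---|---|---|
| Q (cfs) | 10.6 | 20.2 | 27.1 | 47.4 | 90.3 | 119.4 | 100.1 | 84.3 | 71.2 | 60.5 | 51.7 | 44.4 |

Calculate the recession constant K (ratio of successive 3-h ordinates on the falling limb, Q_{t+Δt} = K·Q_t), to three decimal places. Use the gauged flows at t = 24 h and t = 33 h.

Using the recession-limb readings at t = 24 h and t = 33 h: Q falls from 71.2 to 44.4 cfs over 3 intervals.
K = (Q₂/Q₁)^(1/3) = (44.4/71.2)^(1/3) = 0.854.

K ≈ 0.854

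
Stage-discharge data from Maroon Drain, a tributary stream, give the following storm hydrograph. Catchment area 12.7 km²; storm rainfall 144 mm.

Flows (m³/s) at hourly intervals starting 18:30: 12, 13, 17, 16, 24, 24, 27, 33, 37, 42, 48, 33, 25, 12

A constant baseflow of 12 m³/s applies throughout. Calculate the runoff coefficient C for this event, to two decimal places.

C ≈ 0.38

ΣQ_DR = 195.0 m³/s; V = ΣQ_DR·Δt = 7.020 × 10^5 m³.
Runoff depth d = V / A = 55.28 mm.
C = d / P = 55.28 / 144 = 0.38.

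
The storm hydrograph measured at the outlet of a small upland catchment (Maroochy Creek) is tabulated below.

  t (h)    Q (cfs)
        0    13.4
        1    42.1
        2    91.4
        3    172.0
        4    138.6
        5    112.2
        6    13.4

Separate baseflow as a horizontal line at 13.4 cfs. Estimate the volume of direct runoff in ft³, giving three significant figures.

V ≈ 1.76 × 10^6 ft³

Direct-runoff ordinates (Q − Q_b): 0.0, 28.7, 78.0, 158.6, 125.2, 98.8, 0.0 cfs.
ΣQ_DR = 489.3 cfs.
With Δt = 1 h = 3600 s, V = ΣQ_DR · Δt = 489.3 × 3600 = 1.76 × 10^6 ft³.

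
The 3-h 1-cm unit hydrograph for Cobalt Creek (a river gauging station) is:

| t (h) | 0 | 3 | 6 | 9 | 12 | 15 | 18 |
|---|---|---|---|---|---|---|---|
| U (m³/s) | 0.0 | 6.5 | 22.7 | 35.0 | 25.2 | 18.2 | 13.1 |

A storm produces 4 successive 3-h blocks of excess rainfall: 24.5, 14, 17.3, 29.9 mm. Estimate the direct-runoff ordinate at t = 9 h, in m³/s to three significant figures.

By discrete convolution, Q_j = Σ (P_i / 10 mm) · U_{j−i}.
At t = 9 h (j=3): Q = (24.5/10)·35.0 + (14/10)·22.7 + (17.3/10)·6.5 + (29.9/10)·0.0 = 129 m³/s.

Q ≈ 129 m³/s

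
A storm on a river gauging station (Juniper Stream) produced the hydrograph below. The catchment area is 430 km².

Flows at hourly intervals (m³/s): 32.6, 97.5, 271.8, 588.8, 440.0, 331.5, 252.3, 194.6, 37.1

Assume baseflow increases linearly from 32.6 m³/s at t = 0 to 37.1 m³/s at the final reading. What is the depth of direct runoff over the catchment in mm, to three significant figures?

d ≈ 16.2 mm

Direct runoff: 0.00, 64.34, 238.07, 554.51, 405.15, 296.09, 216.32, 158.06, 0.00 m³/s; ΣQ_DR = 1933 m³/s.
V = ΣQ_DR · Δt = 1933 × 3600 s = 6.957 × 10^6 m³.
Over A = 430 km², depth = V / A = 16.2 mm.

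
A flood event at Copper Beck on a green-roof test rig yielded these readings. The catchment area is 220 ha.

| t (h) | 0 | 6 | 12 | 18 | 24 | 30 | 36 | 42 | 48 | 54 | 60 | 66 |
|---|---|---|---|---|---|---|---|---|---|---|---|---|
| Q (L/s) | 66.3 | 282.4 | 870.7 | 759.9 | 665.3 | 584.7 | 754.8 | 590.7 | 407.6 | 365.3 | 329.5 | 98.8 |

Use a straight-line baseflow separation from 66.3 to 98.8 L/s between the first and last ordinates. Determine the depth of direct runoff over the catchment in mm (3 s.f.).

d ≈ 47.0 mm

Direct runoff: 0.00, 213.15, 798.49, 684.74, 587.18, 503.63, 670.77, 503.72, 317.66, 272.41, 233.65, 0.00 L/s; ΣQ_DR = 4785 L/s.
V = ΣQ_DR · Δt = 4785 × 21600 s = 1.034 × 10^8 L.
Over A = 220 ha, depth = V / A = 47.0 mm.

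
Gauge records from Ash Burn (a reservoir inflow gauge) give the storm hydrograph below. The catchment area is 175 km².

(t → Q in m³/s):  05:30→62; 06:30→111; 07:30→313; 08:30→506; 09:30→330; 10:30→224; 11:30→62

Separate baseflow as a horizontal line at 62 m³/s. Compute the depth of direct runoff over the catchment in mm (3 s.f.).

Direct runoff: 0.0, 49.0, 251.0, 444.0, 268.0, 162.0, 0.0 m³/s; ΣQ_DR = 1174 m³/s.
V = ΣQ_DR · Δt = 1174 × 3600 s = 4.226 × 10^6 m³.
Over A = 175 km², depth = V / A = 24.2 mm.

d ≈ 24.2 mm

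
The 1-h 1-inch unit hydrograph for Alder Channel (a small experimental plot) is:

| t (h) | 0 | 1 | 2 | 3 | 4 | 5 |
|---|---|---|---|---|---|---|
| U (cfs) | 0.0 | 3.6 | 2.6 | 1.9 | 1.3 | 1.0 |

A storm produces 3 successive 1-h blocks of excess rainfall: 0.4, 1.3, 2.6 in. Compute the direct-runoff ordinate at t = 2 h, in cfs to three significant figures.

Q ≈ 5.72 cfs

By discrete convolution, Q_j = Σ (P_i / 1 in) · U_{j−i}.
At t = 2 h (j=2): Q = (0.4/1)·2.6 + (1.3/1)·3.6 + (2.6/1)·0.0 = 5.72 cfs.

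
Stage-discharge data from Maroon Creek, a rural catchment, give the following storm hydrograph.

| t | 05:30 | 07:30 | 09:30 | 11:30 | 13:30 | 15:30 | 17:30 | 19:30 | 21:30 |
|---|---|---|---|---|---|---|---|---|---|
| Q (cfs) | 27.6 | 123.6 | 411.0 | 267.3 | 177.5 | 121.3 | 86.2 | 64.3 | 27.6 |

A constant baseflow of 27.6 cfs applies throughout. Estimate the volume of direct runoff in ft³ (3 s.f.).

V ≈ 7.62 × 10^6 ft³

Direct-runoff ordinates (Q − Q_b): 0.0, 96.0, 383.4, 239.7, 149.9, 93.7, 58.6, 36.7, 0.0 cfs.
ΣQ_DR = 1058 cfs.
With Δt = 2 h = 7200 s, V = ΣQ_DR · Δt = 1058 × 7200 = 7.62 × 10^6 ft³.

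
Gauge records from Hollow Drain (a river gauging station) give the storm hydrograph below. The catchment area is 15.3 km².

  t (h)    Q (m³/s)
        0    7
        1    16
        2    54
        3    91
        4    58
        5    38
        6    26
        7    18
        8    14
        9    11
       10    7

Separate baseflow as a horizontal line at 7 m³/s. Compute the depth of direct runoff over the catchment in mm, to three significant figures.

Direct runoff: 0.0, 9.0, 47.0, 84.0, 51.0, 31.0, 19.0, 11.0, 7.0, 4.0, 0.0 m³/s; ΣQ_DR = 263.0 m³/s.
V = ΣQ_DR · Δt = 263.0 × 3600 s = 9.468 × 10^5 m³.
Over A = 15.3 km², depth = V / A = 61.9 mm.

d ≈ 61.9 mm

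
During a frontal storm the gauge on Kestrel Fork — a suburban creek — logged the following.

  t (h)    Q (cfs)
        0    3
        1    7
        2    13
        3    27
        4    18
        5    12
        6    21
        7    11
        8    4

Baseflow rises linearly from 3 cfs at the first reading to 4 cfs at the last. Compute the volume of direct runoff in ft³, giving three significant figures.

V ≈ 3.04 × 10^5 ft³

Direct-runoff ordinates (Q − Q_b): 0.00, 3.88, 9.75, 23.62, 14.50, 8.38, 17.25, 7.12, 0.00 cfs.
ΣQ_DR = 84.50 cfs.
With Δt = 1 h = 3600 s, V = ΣQ_DR · Δt = 84.50 × 3600 = 3.04 × 10^5 ft³.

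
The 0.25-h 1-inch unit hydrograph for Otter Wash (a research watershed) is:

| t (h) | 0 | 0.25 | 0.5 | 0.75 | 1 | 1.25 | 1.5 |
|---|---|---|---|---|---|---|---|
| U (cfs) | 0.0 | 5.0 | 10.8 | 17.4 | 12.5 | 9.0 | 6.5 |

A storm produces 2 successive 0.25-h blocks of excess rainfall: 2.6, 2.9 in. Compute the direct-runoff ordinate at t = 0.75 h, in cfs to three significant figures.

By discrete convolution, Q_j = Σ (P_i / 1 in) · U_{j−i}.
At t = 0.75 h (j=3): Q = (2.6/1)·17.4 + (2.9/1)·10.8 = 76.6 cfs.

Q ≈ 76.6 cfs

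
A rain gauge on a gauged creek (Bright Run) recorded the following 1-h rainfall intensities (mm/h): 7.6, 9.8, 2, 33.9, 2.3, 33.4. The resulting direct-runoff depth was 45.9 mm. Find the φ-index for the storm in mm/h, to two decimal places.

Only the 2 blocks with intensity above φ contribute runoff: 33.9, 33.4 mm/h.
Σ(I−φ)·Δt = d  ⇒  (33.9+33.4 − 2φ)·1 = 45.9
φ = (67.30 − 45.9/1) / 2 = 10.70 mm/h.

φ ≈ 10.70 mm/h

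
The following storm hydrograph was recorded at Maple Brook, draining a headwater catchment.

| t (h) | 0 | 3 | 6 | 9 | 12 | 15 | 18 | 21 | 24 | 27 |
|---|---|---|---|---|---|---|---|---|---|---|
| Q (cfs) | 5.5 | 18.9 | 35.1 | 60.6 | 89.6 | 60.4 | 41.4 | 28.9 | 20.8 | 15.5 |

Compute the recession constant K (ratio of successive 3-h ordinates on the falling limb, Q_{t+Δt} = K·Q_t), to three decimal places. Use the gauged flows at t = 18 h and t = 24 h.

K ≈ 0.709

Using the recession-limb readings at t = 18 h and t = 24 h: Q falls from 41.4 to 20.8 cfs over 2 intervals.
K = (Q₂/Q₁)^(1/2) = (20.8/41.4)^(1/2) = 0.709.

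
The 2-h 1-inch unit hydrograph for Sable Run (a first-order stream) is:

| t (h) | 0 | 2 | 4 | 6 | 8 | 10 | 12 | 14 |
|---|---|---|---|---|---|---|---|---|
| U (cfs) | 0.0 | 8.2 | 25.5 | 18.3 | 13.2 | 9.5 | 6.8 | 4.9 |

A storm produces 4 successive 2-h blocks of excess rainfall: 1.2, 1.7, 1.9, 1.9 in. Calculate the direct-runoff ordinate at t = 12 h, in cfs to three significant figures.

Q ≈ 84.2 cfs

By discrete convolution, Q_j = Σ (P_i / 1 in) · U_{j−i}.
At t = 12 h (j=6): Q = (1.2/1)·6.8 + (1.7/1)·9.5 + (1.9/1)·13.2 + (1.9/1)·18.3 = 84.2 cfs.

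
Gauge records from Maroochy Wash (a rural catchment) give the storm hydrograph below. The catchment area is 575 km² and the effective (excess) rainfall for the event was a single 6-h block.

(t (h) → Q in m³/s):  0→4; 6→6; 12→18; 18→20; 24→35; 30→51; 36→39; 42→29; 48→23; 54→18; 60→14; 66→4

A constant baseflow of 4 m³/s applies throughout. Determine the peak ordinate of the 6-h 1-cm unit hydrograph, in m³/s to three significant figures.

U_p ≈ 58.7 m³/s

Direct runoff: 0.0, 2.0, 14.0, 16.0, 31.0, 47.0, 35.0, 25.0, 19.0, 14.0, 10.0, 0.0 m³/s; ΣQ_DR = 213.0 m³/s, peak = 47.0 m³/s.
Runoff depth d = ΣQ_DR·Δt / A = 213.0 × 21600 / (575 km²) = 8.001 mm.
The 1-cm UH is the DRH scaled by (10 mm)/d, so U_p = 47.0 × 10/8.001 = 58.7 m³/s.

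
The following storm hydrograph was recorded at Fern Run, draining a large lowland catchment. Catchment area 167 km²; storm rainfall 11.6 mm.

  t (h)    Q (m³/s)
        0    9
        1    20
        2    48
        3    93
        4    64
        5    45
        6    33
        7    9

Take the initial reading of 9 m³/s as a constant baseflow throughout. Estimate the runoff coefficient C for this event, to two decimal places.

ΣQ_DR = 249.0 m³/s; V = ΣQ_DR·Δt = 8.964 × 10^5 m³.
Runoff depth d = V / A = 5.368 mm.
C = d / P = 5.368 / 11.6 = 0.46.

C ≈ 0.46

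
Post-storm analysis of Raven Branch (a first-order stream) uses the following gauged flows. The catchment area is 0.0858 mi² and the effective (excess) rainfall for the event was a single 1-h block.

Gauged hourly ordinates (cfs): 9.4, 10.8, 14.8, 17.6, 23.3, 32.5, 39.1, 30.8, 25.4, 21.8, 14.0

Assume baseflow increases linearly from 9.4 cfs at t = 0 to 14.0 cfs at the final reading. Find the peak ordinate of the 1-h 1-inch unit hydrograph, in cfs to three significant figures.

U_p ≈ 13.5 cfs

Direct runoff: 0.00, 0.94, 4.48, 6.82, 12.06, 20.80, 26.94, 18.18, 12.32, 8.26, 0.00 cfs; ΣQ_DR = 110.8 cfs, peak = 26.94 cfs.
Runoff depth d = ΣQ_DR·Δt / A = 110.8 × 3600 / (0.0858 mi²) = 2.001 in.
The 1-inch UH is the DRH scaled by (1 in)/d, so U_p = 26.94 × 1/2.001 = 13.5 cfs.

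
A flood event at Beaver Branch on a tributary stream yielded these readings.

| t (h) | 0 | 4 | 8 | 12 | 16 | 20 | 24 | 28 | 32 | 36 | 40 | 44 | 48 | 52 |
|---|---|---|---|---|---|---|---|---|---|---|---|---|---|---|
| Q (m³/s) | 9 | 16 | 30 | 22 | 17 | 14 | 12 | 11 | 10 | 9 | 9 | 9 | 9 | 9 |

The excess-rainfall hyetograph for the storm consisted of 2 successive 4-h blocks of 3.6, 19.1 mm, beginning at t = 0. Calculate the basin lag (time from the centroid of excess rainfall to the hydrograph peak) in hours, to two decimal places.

Centroid of excess rainfall: t_c = Σ P_i·t̄_i / ΣP_i = 5.3656 h (block centres at 2, 6 h).
Hydrograph peak occurs at t = 8 h, so basin lag t_L = 8 − 5.3656 = 2.63 h.

t_L ≈ 2.63 h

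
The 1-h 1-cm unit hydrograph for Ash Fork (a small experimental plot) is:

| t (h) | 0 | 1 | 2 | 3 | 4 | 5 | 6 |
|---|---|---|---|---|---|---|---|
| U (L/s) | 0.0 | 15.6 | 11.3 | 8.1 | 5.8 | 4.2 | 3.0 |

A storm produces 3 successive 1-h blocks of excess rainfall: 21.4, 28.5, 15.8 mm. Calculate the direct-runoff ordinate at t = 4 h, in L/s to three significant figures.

Q ≈ 53.4 L/s

By discrete convolution, Q_j = Σ (P_i / 10 mm) · U_{j−i}.
At t = 4 h (j=4): Q = (21.4/10)·5.8 + (28.5/10)·8.1 + (15.8/10)·11.3 = 53.4 L/s.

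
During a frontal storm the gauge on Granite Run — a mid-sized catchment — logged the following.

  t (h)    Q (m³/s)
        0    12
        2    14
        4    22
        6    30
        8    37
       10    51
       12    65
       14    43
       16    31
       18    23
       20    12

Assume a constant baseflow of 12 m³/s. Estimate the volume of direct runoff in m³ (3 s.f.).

Direct-runoff ordinates (Q − Q_b): 0.0, 2.0, 10.0, 18.0, 25.0, 39.0, 53.0, 31.0, 19.0, 11.0, 0.0 m³/s.
ΣQ_DR = 208.0 m³/s.
With Δt = 2 h = 7200 s, V = ΣQ_DR · Δt = 208.0 × 7200 = 1.50 × 10^6 m³.

V ≈ 1.50 × 10^6 m³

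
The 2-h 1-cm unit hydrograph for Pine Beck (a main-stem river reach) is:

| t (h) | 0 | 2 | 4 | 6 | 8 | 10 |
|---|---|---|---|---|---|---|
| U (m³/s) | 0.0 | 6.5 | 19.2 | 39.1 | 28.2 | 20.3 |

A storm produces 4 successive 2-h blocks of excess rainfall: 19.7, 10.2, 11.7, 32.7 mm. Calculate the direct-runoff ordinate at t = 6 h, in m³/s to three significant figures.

Q ≈ 104 m³/s

By discrete convolution, Q_j = Σ (P_i / 10 mm) · U_{j−i}.
At t = 6 h (j=3): Q = (19.7/10)·39.1 + (10.2/10)·19.2 + (11.7/10)·6.5 + (32.7/10)·0.0 = 104 m³/s.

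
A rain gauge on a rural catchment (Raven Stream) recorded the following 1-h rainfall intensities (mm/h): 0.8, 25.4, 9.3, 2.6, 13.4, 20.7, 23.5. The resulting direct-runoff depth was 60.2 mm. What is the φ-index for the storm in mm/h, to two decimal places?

Only the 5 blocks with intensity above φ contribute runoff: 25.4, 9.3, 13.4, 20.7, 23.5 mm/h.
Σ(I−φ)·Δt = d  ⇒  (25.4+9.3+13.4+20.7+23.5 − 5φ)·1 = 60.2
φ = (92.30 − 60.2/1) / 5 = 6.42 mm/h.

φ ≈ 6.42 mm/h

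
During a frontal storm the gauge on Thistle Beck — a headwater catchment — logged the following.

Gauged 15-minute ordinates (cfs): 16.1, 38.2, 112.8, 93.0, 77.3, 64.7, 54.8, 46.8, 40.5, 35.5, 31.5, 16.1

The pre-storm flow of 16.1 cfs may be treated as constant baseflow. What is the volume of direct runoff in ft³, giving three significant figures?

Direct-runoff ordinates (Q − Q_b): 0.0, 22.1, 96.7, 76.9, 61.2, 48.6, 38.7, 30.7, 24.4, 19.4, 15.4, 0.0 cfs.
ΣQ_DR = 434.1 cfs.
With Δt = 0.25 h = 900 s, V = ΣQ_DR · Δt = 434.1 × 900 = 3.91 × 10^5 ft³.

V ≈ 3.91 × 10^5 ft³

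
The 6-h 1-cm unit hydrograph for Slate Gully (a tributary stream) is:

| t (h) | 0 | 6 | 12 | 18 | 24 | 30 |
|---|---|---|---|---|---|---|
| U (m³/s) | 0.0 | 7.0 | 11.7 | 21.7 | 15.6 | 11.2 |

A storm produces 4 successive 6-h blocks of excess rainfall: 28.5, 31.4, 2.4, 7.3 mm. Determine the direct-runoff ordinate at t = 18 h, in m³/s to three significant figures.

Q ≈ 100 m³/s

By discrete convolution, Q_j = Σ (P_i / 10 mm) · U_{j−i}.
At t = 18 h (j=3): Q = (28.5/10)·21.7 + (31.4/10)·11.7 + (2.4/10)·7.0 + (7.3/10)·0.0 = 100 m³/s.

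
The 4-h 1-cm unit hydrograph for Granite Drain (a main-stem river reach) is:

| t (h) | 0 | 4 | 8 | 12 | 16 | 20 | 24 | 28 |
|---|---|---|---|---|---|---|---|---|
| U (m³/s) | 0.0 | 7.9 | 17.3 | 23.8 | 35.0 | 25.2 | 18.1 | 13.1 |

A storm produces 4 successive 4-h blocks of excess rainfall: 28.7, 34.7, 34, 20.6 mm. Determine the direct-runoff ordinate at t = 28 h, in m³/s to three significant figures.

Q ≈ 258 m³/s

By discrete convolution, Q_j = Σ (P_i / 10 mm) · U_{j−i}.
At t = 28 h (j=7): Q = (28.7/10)·13.1 + (34.7/10)·18.1 + (34/10)·25.2 + (20.6/10)·35.0 = 258 m³/s.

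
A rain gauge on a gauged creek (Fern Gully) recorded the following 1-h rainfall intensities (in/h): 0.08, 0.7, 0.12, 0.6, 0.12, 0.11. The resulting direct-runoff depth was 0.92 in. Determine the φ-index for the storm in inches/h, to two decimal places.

φ ≈ 0.19 in/h

Only the 2 blocks with intensity above φ contribute runoff: 0.7, 0.6 in/h.
Σ(I−φ)·Δt = d  ⇒  (0.7+0.6 − 2φ)·1 = 0.92
φ = (1.300 − 0.92/1) / 2 = 0.19 in/h.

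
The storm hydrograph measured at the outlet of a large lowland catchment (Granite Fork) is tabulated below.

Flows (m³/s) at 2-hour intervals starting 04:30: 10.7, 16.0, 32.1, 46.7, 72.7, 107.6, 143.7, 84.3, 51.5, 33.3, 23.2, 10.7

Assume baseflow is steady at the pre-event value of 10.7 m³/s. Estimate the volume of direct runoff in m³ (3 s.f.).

Direct-runoff ordinates (Q − Q_b): 0.0, 5.3, 21.4, 36.0, 62.0, 96.9, 133.0, 73.6, 40.8, 22.6, 12.5, 0.0 m³/s.
ΣQ_DR = 504.1 m³/s.
With Δt = 2 h = 7200 s, V = ΣQ_DR · Δt = 504.1 × 7200 = 3.63 × 10^6 m³.

V ≈ 3.63 × 10^6 m³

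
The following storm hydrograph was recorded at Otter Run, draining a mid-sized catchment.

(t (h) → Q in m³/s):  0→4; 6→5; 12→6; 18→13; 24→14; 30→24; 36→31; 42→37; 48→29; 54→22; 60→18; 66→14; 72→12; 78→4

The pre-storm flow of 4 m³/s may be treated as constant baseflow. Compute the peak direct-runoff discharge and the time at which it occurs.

Q_p = 33.0 m³/s at t = 42 h

Subtracting baseflow gives direct-runoff ordinates: 0.0, 1.0, 2.0, 9.0, 10.0, 20.0, 27.0, 33.0, 25.0, 18.0, 14.0, 10.0, 8.0, 0.0 m³/s.
The maximum is 33.0 m³/s, occurring at the reading for t = 42 h.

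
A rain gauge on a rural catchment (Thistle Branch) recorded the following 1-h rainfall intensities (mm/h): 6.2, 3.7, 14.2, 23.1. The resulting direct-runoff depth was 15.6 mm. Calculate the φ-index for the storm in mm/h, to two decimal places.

Only the 2 blocks with intensity above φ contribute runoff: 14.2, 23.1 mm/h.
Σ(I−φ)·Δt = d  ⇒  (14.2+23.1 − 2φ)·1 = 15.6
φ = (37.30 − 15.6/1) / 2 = 10.85 mm/h.

φ ≈ 10.85 mm/h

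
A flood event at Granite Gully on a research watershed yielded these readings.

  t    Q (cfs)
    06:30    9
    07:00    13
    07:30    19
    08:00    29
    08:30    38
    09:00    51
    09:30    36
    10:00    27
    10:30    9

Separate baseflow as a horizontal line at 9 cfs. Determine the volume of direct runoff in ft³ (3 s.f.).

V ≈ 2.70 × 10^5 ft³

Direct-runoff ordinates (Q − Q_b): 0.0, 4.0, 10.0, 20.0, 29.0, 42.0, 27.0, 18.0, 0.0 cfs.
ΣQ_DR = 150.0 cfs.
With Δt = 0.5 h = 1800 s, V = ΣQ_DR · Δt = 150.0 × 1800 = 2.70 × 10^5 ft³.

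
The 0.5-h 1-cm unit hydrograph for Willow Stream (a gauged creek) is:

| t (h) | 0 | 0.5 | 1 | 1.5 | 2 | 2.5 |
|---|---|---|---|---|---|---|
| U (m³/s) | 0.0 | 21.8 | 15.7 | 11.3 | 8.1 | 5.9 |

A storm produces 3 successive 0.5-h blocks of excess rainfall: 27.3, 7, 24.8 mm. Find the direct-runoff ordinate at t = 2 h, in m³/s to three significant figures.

By discrete convolution, Q_j = Σ (P_i / 10 mm) · U_{j−i}.
At t = 2 h (j=4): Q = (27.3/10)·8.1 + (7/10)·11.3 + (24.8/10)·15.7 = 69.0 m³/s.

Q ≈ 69.0 m³/s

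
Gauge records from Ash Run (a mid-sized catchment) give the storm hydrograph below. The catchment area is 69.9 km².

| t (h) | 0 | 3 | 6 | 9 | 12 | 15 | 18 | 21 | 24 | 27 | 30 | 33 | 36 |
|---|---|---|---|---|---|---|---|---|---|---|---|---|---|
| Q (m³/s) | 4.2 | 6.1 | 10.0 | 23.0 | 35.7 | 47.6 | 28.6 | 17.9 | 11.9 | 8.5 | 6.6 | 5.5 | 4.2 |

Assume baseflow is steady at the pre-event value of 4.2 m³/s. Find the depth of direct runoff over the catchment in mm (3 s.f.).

d ≈ 24.0 mm

Direct runoff: 0.0, 1.9, 5.8, 18.8, 31.5, 43.4, 24.4, 13.7, 7.7, 4.3, 2.4, 1.3, 0.0 m³/s; ΣQ_DR = 155.2 m³/s.
V = ΣQ_DR · Δt = 155.2 × 10800 s = 1.676 × 10^6 m³.
Over A = 69.9 km², depth = V / A = 24.0 mm.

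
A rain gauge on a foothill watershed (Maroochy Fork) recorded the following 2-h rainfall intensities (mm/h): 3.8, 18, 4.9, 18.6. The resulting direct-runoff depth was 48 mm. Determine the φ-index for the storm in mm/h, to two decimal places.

Only the 2 blocks with intensity above φ contribute runoff: 18, 18.6 mm/h.
Σ(I−φ)·Δt = d  ⇒  (18+18.6 − 2φ)·2 = 48
φ = (36.60 − 48/2) / 2 = 6.30 mm/h.

φ ≈ 6.30 mm/h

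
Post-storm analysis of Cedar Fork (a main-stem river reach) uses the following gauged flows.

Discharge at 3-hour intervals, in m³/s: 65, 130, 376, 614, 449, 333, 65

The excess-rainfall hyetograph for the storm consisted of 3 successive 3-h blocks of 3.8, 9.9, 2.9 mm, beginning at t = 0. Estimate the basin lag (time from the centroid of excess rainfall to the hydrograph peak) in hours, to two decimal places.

Centroid of excess rainfall: t_c = Σ P_i·t̄_i / ΣP_i = 4.3373 h (block centres at 1.5, 4.5, 7.5 h).
Hydrograph peak occurs at t = 9 h, so basin lag t_L = 9 − 4.3373 = 4.66 h.

t_L ≈ 4.66 h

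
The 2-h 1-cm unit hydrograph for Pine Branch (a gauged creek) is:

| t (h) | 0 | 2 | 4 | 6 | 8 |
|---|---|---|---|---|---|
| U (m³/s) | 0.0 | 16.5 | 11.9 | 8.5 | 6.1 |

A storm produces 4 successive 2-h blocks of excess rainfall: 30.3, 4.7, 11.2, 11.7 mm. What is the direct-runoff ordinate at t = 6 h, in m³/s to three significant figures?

Q ≈ 49.8 m³/s

By discrete convolution, Q_j = Σ (P_i / 10 mm) · U_{j−i}.
At t = 6 h (j=3): Q = (30.3/10)·8.5 + (4.7/10)·11.9 + (11.2/10)·16.5 + (11.7/10)·0.0 = 49.8 m³/s.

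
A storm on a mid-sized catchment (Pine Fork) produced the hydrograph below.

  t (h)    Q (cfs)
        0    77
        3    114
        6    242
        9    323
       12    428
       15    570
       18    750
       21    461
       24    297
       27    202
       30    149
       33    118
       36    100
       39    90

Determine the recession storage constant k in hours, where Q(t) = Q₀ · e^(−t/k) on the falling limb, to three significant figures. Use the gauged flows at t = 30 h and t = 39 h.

On the falling limb, Q drops from 149 to 90 cfs between t = 30 h and t = 39 h (Δt = 9 h).
k = −Δt / ln(Q₂/Q₁) = −9 / ln(90/149) = 17.9 h.

k ≈ 17.9 h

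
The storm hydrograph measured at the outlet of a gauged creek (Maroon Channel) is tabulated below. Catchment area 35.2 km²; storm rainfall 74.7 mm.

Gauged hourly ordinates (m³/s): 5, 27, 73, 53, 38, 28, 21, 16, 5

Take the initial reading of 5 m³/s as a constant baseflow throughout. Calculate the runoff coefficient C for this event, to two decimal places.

C ≈ 0.30

ΣQ_DR = 221.0 m³/s; V = ΣQ_DR·Δt = 7.956 × 10^5 m³.
Runoff depth d = V / A = 22.60 mm.
C = d / P = 22.60 / 74.7 = 0.30.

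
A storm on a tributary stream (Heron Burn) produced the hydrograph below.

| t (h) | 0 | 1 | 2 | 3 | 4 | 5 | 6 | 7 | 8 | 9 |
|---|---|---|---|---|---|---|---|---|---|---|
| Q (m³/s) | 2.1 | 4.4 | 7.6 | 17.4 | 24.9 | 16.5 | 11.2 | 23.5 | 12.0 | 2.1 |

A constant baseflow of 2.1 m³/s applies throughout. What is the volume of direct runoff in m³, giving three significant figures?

V ≈ 3.63 × 10^5 m³

Direct-runoff ordinates (Q − Q_b): 0.0, 2.3, 5.5, 15.3, 22.8, 14.4, 9.1, 21.4, 9.9, 0.0 m³/s.
ΣQ_DR = 100.7 m³/s.
With Δt = 1 h = 3600 s, V = ΣQ_DR · Δt = 100.7 × 3600 = 3.63 × 10^5 m³.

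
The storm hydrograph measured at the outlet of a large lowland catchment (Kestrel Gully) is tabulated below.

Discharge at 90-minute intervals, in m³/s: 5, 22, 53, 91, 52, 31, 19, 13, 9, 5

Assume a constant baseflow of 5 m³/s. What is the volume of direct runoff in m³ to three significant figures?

V ≈ 1.35 × 10^6 m³

Direct-runoff ordinates (Q − Q_b): 0.0, 17.0, 48.0, 86.0, 47.0, 26.0, 14.0, 8.0, 4.0, 0.0 m³/s.
ΣQ_DR = 250.0 m³/s.
With Δt = 1.5 h = 5400 s, V = ΣQ_DR · Δt = 250.0 × 5400 = 1.35 × 10^6 m³.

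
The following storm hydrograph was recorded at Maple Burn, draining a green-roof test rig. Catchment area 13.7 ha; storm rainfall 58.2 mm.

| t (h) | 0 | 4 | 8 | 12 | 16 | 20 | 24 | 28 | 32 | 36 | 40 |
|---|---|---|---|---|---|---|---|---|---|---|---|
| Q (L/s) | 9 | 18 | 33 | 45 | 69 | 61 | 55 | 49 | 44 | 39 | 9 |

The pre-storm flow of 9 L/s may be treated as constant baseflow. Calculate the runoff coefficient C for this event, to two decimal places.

C ≈ 0.60

ΣQ_DR = 332.0 L/s; V = ΣQ_DR·Δt = 4.781 × 10^6 L.
Runoff depth d = V / A = 34.90 mm.
C = d / P = 34.90 / 58.2 = 0.60.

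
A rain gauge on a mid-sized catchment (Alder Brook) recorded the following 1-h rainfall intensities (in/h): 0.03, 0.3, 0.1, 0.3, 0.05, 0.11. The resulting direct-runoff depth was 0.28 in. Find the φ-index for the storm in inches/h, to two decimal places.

Only the 2 blocks with intensity above φ contribute runoff: 0.3, 0.3 in/h.
Σ(I−φ)·Δt = d  ⇒  (0.3+0.3 − 2φ)·1 = 0.28
φ = (0.6000 − 0.28/1) / 2 = 0.16 in/h.

φ ≈ 0.16 in/h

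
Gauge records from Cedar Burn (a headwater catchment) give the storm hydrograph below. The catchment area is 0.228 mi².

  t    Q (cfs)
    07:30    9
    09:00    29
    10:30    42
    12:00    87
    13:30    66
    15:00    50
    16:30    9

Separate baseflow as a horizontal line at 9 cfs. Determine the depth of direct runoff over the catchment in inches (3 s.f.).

Direct runoff: 0.0, 20.0, 33.0, 78.0, 57.0, 41.0, 0.0 cfs; ΣQ_DR = 229.0 cfs.
V = ΣQ_DR · Δt = 229.0 × 5400 s = 1.237 × 10^6 ft³.
Over A = 0.228 mi², depth = V / A = 2.33 in.

d ≈ 2.33 in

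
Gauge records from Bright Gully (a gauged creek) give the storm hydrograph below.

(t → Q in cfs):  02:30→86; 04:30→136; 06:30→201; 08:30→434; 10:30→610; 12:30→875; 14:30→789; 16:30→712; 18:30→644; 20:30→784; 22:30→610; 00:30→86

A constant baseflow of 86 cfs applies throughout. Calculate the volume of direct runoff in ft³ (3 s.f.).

Direct-runoff ordinates (Q − Q_b): 0.0, 50.0, 115.0, 348.0, 524.0, 789.0, 703.0, 626.0, 558.0, 698.0, 524.0, 0.0 cfs.
ΣQ_DR = 4935 cfs.
With Δt = 2 h = 7200 s, V = ΣQ_DR · Δt = 4935 × 7200 = 3.55 × 10^7 ft³.

V ≈ 3.55 × 10^7 ft³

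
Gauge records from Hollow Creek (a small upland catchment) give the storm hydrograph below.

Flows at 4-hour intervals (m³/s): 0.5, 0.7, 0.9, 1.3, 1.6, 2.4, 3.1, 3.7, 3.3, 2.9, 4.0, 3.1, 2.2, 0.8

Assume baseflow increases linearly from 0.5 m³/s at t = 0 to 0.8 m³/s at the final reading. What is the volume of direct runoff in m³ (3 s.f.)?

Direct-runoff ordinates (Q − Q_b): 0.00, 0.18, 0.35, 0.73, 1.01, 1.78, 2.46, 3.04, 2.62, 2.19, 3.27, 2.35, 1.42, 0.00 m³/s.
ΣQ_DR = 21.40 m³/s.
With Δt = 4 h = 14400 s, V = ΣQ_DR · Δt = 21.40 × 14400 = 3.08 × 10^5 m³.

V ≈ 3.08 × 10^5 m³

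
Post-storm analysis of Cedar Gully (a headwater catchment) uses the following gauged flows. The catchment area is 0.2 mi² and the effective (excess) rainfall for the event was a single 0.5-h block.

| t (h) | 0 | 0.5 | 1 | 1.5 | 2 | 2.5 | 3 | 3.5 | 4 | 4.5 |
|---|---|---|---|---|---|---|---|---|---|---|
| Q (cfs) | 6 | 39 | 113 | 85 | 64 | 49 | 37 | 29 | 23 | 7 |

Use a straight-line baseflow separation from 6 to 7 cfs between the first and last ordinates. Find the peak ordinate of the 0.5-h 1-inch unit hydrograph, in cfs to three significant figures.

U_p ≈ 71.2 cfs

Direct runoff: 0.00, 32.89, 106.78, 78.67, 57.56, 42.44, 30.33, 22.22, 16.11, 0.00 cfs; ΣQ_DR = 387.0 cfs, peak = 106.78 cfs.
Runoff depth d = ΣQ_DR·Δt / A = 387.0 × 1800 / (0.2 mi²) = 1.499 in.
The 1-inch UH is the DRH scaled by (1 in)/d, so U_p = 106.78 × 1/1.499 = 71.2 cfs.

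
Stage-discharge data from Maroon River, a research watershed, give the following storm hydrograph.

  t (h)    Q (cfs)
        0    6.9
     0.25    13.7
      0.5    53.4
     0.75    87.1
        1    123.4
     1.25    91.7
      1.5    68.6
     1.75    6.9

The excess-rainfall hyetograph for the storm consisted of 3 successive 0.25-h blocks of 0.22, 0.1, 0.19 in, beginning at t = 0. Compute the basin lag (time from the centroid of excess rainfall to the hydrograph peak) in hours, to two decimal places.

t_L ≈ 0.64 h

Centroid of excess rainfall: t_c = Σ P_i·t̄_i / ΣP_i = 0.3603 h (block centres at 0.125, 0.375, 0.625 h).
Hydrograph peak occurs at t = 1 h, so basin lag t_L = 1 − 0.3603 = 0.64 h.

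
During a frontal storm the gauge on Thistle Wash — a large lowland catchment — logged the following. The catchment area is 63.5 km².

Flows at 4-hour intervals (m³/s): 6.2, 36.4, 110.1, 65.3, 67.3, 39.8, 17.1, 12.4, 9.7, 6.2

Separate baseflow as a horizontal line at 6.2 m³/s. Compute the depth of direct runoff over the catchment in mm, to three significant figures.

Direct runoff: 0.0, 30.2, 103.9, 59.1, 61.1, 33.6, 10.9, 6.2, 3.5, 0.0 m³/s; ΣQ_DR = 308.5 m³/s.
V = ΣQ_DR · Δt = 308.5 × 14400 s = 4.442 × 10^6 m³.
Over A = 63.5 km², depth = V / A = 70.0 mm.

d ≈ 70.0 mm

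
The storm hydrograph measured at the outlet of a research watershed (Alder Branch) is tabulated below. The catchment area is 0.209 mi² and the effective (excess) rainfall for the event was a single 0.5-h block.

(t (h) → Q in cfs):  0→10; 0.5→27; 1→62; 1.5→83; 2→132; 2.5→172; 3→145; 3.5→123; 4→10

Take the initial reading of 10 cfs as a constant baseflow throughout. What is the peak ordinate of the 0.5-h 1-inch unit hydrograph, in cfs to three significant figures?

Direct runoff: 0.0, 17.0, 52.0, 73.0, 122.0, 162.0, 135.0, 113.0, 0.0 cfs; ΣQ_DR = 674.0 cfs, peak = 162.0 cfs.
Runoff depth d = ΣQ_DR·Δt / A = 674.0 × 1800 / (0.209 mi²) = 2.499 in.
The 1-inch UH is the DRH scaled by (1 in)/d, so U_p = 162.0 × 1/2.499 = 64.8 cfs.

U_p ≈ 64.8 cfs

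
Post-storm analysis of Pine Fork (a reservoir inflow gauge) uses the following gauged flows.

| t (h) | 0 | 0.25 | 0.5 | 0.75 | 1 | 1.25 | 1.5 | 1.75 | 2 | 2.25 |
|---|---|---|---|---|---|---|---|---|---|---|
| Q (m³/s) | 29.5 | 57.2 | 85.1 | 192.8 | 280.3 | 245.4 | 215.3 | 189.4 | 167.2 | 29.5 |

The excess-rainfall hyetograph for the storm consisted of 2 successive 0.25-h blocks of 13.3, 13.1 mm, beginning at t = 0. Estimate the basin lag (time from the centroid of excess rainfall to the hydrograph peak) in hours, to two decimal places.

Centroid of excess rainfall: t_c = Σ P_i·t̄_i / ΣP_i = 0.2491 h (block centres at 0.125, 0.375 h).
Hydrograph peak occurs at t = 1 h, so basin lag t_L = 1 − 0.2491 = 0.75 h.

t_L ≈ 0.75 h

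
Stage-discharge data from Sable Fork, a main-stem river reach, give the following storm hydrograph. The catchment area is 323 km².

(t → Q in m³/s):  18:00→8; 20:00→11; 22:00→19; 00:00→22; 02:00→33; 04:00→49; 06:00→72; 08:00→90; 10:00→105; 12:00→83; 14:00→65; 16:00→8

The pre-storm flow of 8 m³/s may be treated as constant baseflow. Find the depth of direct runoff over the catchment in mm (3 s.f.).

Direct runoff: 0.0, 3.0, 11.0, 14.0, 25.0, 41.0, 64.0, 82.0, 97.0, 75.0, 57.0, 0.0 m³/s; ΣQ_DR = 469.0 m³/s.
V = ΣQ_DR · Δt = 469.0 × 7200 s = 3.377 × 10^6 m³.
Over A = 323 km², depth = V / A = 10.5 mm.

d ≈ 10.5 mm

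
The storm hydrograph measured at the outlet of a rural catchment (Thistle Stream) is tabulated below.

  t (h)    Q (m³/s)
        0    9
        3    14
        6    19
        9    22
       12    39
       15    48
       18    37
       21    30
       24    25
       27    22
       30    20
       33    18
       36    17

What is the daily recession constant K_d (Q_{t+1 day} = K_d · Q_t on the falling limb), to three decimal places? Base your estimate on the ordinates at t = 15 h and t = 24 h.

Between t = 15 h and t = 24 h the flow falls from 48 to 25 m³/s over 3×3 h = 9 h.
Per-interval ratio K = (25/48)^(1/3) = 0.8046; K_d = K^(24/3) = 0.176.

K_d ≈ 0.176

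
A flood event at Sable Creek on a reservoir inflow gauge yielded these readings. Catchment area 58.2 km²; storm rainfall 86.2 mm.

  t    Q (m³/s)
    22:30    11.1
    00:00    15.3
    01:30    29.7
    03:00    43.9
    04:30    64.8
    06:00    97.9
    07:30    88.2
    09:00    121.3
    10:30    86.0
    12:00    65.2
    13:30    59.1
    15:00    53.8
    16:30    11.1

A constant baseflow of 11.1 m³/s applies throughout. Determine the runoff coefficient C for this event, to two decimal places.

C ≈ 0.65

ΣQ_DR = 603.1 m³/s; V = ΣQ_DR·Δt = 3.257 × 10^6 m³.
Runoff depth d = V / A = 55.96 mm.
C = d / P = 55.96 / 86.2 = 0.65.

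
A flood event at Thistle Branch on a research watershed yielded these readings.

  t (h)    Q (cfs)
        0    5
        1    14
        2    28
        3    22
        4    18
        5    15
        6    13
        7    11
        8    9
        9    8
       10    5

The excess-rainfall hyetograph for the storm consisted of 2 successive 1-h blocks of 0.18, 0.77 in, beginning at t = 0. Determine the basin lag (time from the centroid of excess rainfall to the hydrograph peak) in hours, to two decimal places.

t_L ≈ 0.69 h

Centroid of excess rainfall: t_c = Σ P_i·t̄_i / ΣP_i = 1.3105 h (block centres at 0.5, 1.5 h).
Hydrograph peak occurs at t = 2 h, so basin lag t_L = 2 − 1.3105 = 0.69 h.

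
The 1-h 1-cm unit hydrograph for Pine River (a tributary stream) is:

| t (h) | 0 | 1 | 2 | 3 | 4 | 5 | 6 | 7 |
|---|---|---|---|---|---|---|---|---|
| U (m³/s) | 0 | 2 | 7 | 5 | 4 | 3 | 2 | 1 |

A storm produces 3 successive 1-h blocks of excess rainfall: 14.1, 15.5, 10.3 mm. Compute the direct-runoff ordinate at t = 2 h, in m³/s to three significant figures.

Q ≈ 13.0 m³/s

By discrete convolution, Q_j = Σ (P_i / 10 mm) · U_{j−i}.
At t = 2 h (j=2): Q = (14.1/10)·7 + (15.5/10)·2 + (10.3/10)·0 = 13.0 m³/s.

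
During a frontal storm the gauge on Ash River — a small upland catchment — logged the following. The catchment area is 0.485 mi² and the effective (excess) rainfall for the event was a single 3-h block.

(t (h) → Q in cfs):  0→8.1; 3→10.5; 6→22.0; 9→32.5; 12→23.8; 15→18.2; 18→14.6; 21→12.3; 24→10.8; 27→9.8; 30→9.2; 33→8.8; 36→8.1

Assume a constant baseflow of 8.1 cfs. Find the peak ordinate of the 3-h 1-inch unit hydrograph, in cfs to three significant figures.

Direct runoff: 0.0, 2.4, 13.9, 24.4, 15.7, 10.1, 6.5, 4.2, 2.7, 1.7, 1.1, 0.7, 0.0 cfs; ΣQ_DR = 83.40 cfs, peak = 24.4 cfs.
Runoff depth d = ΣQ_DR·Δt / A = 83.40 × 10800 / (0.485 mi²) = 0.7994 in.
The 1-inch UH is the DRH scaled by (1 in)/d, so U_p = 24.4 × 1/0.7994 = 30.5 cfs.

U_p ≈ 30.5 cfs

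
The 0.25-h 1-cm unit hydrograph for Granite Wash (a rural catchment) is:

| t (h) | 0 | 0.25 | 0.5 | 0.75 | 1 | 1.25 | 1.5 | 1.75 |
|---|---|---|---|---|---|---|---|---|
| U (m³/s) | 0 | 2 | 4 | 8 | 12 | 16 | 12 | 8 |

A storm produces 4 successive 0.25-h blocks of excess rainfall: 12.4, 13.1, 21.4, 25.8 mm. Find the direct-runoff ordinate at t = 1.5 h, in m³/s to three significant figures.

Q ≈ 82.2 m³/s

By discrete convolution, Q_j = Σ (P_i / 10 mm) · U_{j−i}.
At t = 1.5 h (j=6): Q = (12.4/10)·12 + (13.1/10)·16 + (21.4/10)·12 + (25.8/10)·8 = 82.2 m³/s.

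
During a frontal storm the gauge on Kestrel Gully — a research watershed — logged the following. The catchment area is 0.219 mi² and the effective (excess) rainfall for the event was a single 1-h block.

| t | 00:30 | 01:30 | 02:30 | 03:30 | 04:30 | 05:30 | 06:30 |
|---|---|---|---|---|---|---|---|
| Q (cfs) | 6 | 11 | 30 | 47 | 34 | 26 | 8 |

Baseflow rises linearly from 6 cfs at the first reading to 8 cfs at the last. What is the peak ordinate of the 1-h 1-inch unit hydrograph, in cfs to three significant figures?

U_p ≈ 50.0 cfs

Direct runoff: 0.00, 4.67, 23.33, 40.00, 26.67, 18.33, 0.00 cfs; ΣQ_DR = 113.0 cfs, peak = 40.00 cfs.
Runoff depth d = ΣQ_DR·Δt / A = 113.0 × 3600 / (0.219 mi²) = 0.7996 in.
The 1-inch UH is the DRH scaled by (1 in)/d, so U_p = 40.00 × 1/0.7996 = 50.0 cfs.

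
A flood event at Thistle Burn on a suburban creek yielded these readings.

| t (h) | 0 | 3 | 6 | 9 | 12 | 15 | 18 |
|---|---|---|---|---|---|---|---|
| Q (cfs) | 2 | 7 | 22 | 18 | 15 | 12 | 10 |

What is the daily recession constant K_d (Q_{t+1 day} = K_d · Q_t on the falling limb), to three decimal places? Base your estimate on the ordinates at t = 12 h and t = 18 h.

K_d ≈ 0.198

Between t = 12 h and t = 18 h the flow falls from 15 to 10 cfs over 2×3 h = 6 h.
Per-interval ratio K = (10/15)^(1/2) = 0.8165; K_d = K^(24/3) = 0.198.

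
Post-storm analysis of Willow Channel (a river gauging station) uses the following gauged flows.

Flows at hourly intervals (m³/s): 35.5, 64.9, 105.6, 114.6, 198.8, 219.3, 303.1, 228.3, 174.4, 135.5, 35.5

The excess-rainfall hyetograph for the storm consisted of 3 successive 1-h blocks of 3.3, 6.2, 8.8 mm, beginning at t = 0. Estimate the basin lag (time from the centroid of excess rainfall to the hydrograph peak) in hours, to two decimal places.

Centroid of excess rainfall: t_c = Σ P_i·t̄_i / ΣP_i = 1.8005 h (block centres at 0.5, 1.5, 2.5 h).
Hydrograph peak occurs at t = 6 h, so basin lag t_L = 6 − 1.8005 = 4.20 h.

t_L ≈ 4.20 h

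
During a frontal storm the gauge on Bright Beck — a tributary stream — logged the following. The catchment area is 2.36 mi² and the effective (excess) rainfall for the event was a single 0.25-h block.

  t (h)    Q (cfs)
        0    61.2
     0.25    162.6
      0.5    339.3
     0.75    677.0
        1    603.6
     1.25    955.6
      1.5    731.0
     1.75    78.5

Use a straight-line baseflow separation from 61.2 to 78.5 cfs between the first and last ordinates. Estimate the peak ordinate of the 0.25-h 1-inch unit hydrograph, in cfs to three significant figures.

Direct runoff: 0.00, 98.93, 273.16, 608.39, 532.51, 882.04, 654.97, 0.00 cfs; ΣQ_DR = 3050 cfs, peak = 882.04 cfs.
Runoff depth d = ΣQ_DR·Δt / A = 3050 × 900 / (2.36 mi²) = 0.5007 in.
The 1-inch UH is the DRH scaled by (1 in)/d, so U_p = 882.04 × 1/0.5007 = 1760 cfs.

U_p ≈ 1760 cfs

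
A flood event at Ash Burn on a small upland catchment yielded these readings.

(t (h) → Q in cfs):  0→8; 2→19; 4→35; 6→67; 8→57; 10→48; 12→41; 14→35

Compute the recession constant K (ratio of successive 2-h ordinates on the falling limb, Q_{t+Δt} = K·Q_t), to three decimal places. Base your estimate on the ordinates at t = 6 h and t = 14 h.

Using the recession-limb readings at t = 6 h and t = 14 h: Q falls from 67 to 35 cfs over 4 intervals.
K = (Q₂/Q₁)^(1/4) = (35/67)^(1/4) = 0.850.

K ≈ 0.850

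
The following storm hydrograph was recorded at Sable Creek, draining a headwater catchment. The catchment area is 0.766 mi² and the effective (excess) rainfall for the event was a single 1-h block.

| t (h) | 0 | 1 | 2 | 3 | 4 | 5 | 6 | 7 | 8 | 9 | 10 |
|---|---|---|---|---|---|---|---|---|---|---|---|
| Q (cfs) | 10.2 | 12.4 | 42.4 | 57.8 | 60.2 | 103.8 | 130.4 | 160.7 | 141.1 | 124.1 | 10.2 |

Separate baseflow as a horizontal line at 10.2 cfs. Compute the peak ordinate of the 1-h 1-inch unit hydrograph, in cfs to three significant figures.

Direct runoff: 0.0, 2.2, 32.2, 47.6, 50.0, 93.6, 120.2, 150.5, 130.9, 113.9, 0.0 cfs; ΣQ_DR = 741.1 cfs, peak = 150.5 cfs.
Runoff depth d = ΣQ_DR·Δt / A = 741.1 × 3600 / (0.766 mi²) = 1.499 in.
The 1-inch UH is the DRH scaled by (1 in)/d, so U_p = 150.5 × 1/1.499 = 100 cfs.

U_p ≈ 100 cfs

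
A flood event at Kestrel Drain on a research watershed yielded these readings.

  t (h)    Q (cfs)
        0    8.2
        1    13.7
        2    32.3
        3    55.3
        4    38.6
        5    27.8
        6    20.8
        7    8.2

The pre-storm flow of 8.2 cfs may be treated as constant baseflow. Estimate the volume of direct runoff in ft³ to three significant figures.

Direct-runoff ordinates (Q − Q_b): 0.0, 5.5, 24.1, 47.1, 30.4, 19.6, 12.6, 0.0 cfs.
ΣQ_DR = 139.3 cfs.
With Δt = 1 h = 3600 s, V = ΣQ_DR · Δt = 139.3 × 3600 = 5.01 × 10^5 ft³.

V ≈ 5.01 × 10^5 ft³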